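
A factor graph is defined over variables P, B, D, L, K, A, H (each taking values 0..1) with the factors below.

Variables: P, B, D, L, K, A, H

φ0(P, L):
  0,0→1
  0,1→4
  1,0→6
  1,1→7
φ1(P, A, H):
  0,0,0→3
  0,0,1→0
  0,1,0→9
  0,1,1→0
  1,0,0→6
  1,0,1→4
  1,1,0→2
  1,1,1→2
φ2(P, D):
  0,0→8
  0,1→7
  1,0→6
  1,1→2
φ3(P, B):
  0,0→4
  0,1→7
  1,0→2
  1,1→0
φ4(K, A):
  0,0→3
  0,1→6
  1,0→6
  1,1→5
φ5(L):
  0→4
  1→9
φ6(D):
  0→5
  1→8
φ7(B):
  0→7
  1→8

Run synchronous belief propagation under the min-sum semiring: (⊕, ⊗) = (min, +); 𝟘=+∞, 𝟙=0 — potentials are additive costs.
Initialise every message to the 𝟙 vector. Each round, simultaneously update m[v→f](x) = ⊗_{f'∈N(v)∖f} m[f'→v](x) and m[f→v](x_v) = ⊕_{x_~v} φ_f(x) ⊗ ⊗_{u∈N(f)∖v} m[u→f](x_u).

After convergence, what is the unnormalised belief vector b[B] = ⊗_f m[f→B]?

init: all messages = 𝟙 over 2 values
r1 m[φ0→P] = [1, 6]
r1 m[φ0→L] = [1, 4]
r1 m[φ1→P] = [0, 2]
r1 m[φ1→A] = [0, 0]
r1 m[φ1→H] = [2, 0]
r1 m[φ2→P] = [7, 2]
r1 m[φ2→D] = [6, 2]
r1 m[φ3→P] = [4, 0]
r1 m[φ3→B] = [2, 0]
r1 m[φ4→K] = [3, 5]
r1 m[φ4→A] = [3, 5]
r1 m[φ5→L] = [4, 9]
r1 m[φ6→D] = [5, 8]
r1 m[φ7→B] = [7, 8]
r1 m[P→φ0] = [0, 0]
r1 m[P→φ1] = [0, 0]
r1 m[P→φ2] = [0, 0]
r1 m[P→φ3] = [0, 0]
r1 m[B→φ3] = [0, 0]
r1 m[B→φ7] = [0, 0]
r1 m[D→φ2] = [0, 0]
r1 m[D→φ6] = [0, 0]
r1 m[L→φ0] = [0, 0]
r1 m[L→φ5] = [0, 0]
r1 m[K→φ4] = [0, 0]
r1 m[A→φ1] = [0, 0]
r1 m[A→φ4] = [0, 0]
r1 m[H→φ1] = [0, 0]
r2 m[φ0→P] = [1, 6]
r2 m[φ0→L] = [1, 4]
r2 m[φ1→P] = [0, 2]
r2 m[φ1→A] = [0, 0]
r2 m[φ1→H] = [2, 0]
r2 m[φ2→P] = [7, 2]
r2 m[φ2→D] = [6, 2]
r2 m[φ3→P] = [4, 0]
r2 m[φ3→B] = [2, 0]
r2 m[φ4→K] = [3, 5]
r2 m[φ4→A] = [3, 5]
r2 m[φ5→L] = [4, 9]
r2 m[φ6→D] = [5, 8]
r2 m[φ7→B] = [7, 8]
r2 m[P→φ0] = [11, 4]
r2 m[P→φ1] = [12, 8]
r2 m[P→φ2] = [5, 8]
r2 m[P→φ3] = [8, 10]
r2 m[B→φ3] = [7, 8]
r2 m[B→φ7] = [2, 0]
r2 m[D→φ2] = [5, 8]
r2 m[D→φ6] = [6, 2]
r2 m[L→φ0] = [4, 9]
r2 m[L→φ5] = [1, 4]
r2 m[K→φ4] = [0, 0]
r2 m[A→φ1] = [3, 5]
r2 m[A→φ4] = [0, 0]
r2 m[H→φ1] = [0, 0]
r3 m[φ0→P] = [5, 10]
r3 m[φ0→L] = [10, 11]
r3 m[φ1→P] = [3, 7]
r3 m[φ1→A] = [12, 10]
r3 m[φ1→H] = [15, 15]
r3 m[φ2→P] = [13, 10]
r3 m[φ2→D] = [13, 10]
r3 m[φ3→P] = [11, 8]
r3 m[φ3→B] = [12, 10]
r3 m[φ4→K] = [3, 5]
r3 m[φ4→A] = [3, 5]
r3 m[φ5→L] = [4, 9]
r3 m[φ6→D] = [5, 8]
r3 m[φ7→B] = [7, 8]
r3 m[P→φ0] = [11, 4]
r3 m[P→φ1] = [12, 8]
r3 m[P→φ2] = [5, 8]
r3 m[P→φ3] = [8, 10]
r3 m[B→φ3] = [7, 8]
r3 m[B→φ7] = [2, 0]
r3 m[D→φ2] = [5, 8]
r3 m[D→φ6] = [6, 2]
r3 m[L→φ0] = [4, 9]
r3 m[L→φ5] = [1, 4]
r3 m[K→φ4] = [0, 0]
r3 m[A→φ1] = [3, 5]
r3 m[A→φ4] = [0, 0]
r3 m[H→φ1] = [0, 0]
r4 m[φ0→P] = [5, 10]
r4 m[φ0→L] = [10, 11]
r4 m[φ1→P] = [3, 7]
r4 m[φ1→A] = [12, 10]
r4 m[φ1→H] = [15, 15]
r4 m[φ2→P] = [13, 10]
r4 m[φ2→D] = [13, 10]
r4 m[φ3→P] = [11, 8]
r4 m[φ3→B] = [12, 10]
r4 m[φ4→K] = [3, 5]
r4 m[φ4→A] = [3, 5]
r4 m[φ5→L] = [4, 9]
r4 m[φ6→D] = [5, 8]
r4 m[φ7→B] = [7, 8]
r4 m[P→φ0] = [27, 25]
r4 m[P→φ1] = [29, 28]
r4 m[P→φ2] = [19, 25]
r4 m[P→φ3] = [21, 27]
r4 m[B→φ3] = [7, 8]
r4 m[B→φ7] = [12, 10]
r4 m[D→φ2] = [5, 8]
r4 m[D→φ6] = [13, 10]
r4 m[L→φ0] = [4, 9]
r4 m[L→φ5] = [10, 11]
r4 m[K→φ4] = [0, 0]
r4 m[A→φ1] = [3, 5]
r4 m[A→φ4] = [12, 10]
r4 m[H→φ1] = [0, 0]
r5 m[φ0→P] = [5, 10]
r5 m[φ0→L] = [28, 31]
r5 m[φ1→P] = [3, 7]
r5 m[φ1→A] = [29, 29]
r5 m[φ1→H] = [35, 32]
r5 m[φ2→P] = [13, 10]
r5 m[φ2→D] = [27, 26]
r5 m[φ3→P] = [11, 8]
r5 m[φ3→B] = [25, 27]
r5 m[φ4→K] = [15, 15]
r5 m[φ4→A] = [3, 5]
r5 m[φ5→L] = [4, 9]
r5 m[φ6→D] = [5, 8]
r5 m[φ7→B] = [7, 8]
r5 m[P→φ0] = [27, 25]
r5 m[P→φ1] = [29, 28]
r5 m[P→φ2] = [19, 25]
r5 m[P→φ3] = [21, 27]
r5 m[B→φ3] = [7, 8]
r5 m[B→φ7] = [12, 10]
r5 m[D→φ2] = [5, 8]
r5 m[D→φ6] = [13, 10]
r5 m[L→φ0] = [4, 9]
r5 m[L→φ5] = [10, 11]
r5 m[K→φ4] = [0, 0]
r5 m[A→φ1] = [3, 5]
r5 m[A→φ4] = [12, 10]
r5 m[H→φ1] = [0, 0]
r6 m[φ0→P] = [5, 10]
r6 m[φ0→L] = [28, 31]
r6 m[φ1→P] = [3, 7]
r6 m[φ1→A] = [29, 29]
r6 m[φ1→H] = [35, 32]
r6 m[φ2→P] = [13, 10]
r6 m[φ2→D] = [27, 26]
r6 m[φ3→P] = [11, 8]
r6 m[φ3→B] = [25, 27]
r6 m[φ4→K] = [15, 15]
r6 m[φ4→A] = [3, 5]
r6 m[φ5→L] = [4, 9]
r6 m[φ6→D] = [5, 8]
r6 m[φ7→B] = [7, 8]
r6 m[P→φ0] = [27, 25]
r6 m[P→φ1] = [29, 28]
r6 m[P→φ2] = [19, 25]
r6 m[P→φ3] = [21, 27]
r6 m[B→φ3] = [7, 8]
r6 m[B→φ7] = [25, 27]
r6 m[D→φ2] = [5, 8]
r6 m[D→φ6] = [27, 26]
r6 m[L→φ0] = [4, 9]
r6 m[L→φ5] = [28, 31]
r6 m[K→φ4] = [0, 0]
r6 m[A→φ1] = [3, 5]
r6 m[A→φ4] = [29, 29]
r6 m[H→φ1] = [0, 0]
r7 m[φ0→P] = [5, 10]
r7 m[φ0→L] = [28, 31]
r7 m[φ1→P] = [3, 7]
r7 m[φ1→A] = [29, 29]
r7 m[φ1→H] = [35, 32]
r7 m[φ2→P] = [13, 10]
r7 m[φ2→D] = [27, 26]
r7 m[φ3→P] = [11, 8]
r7 m[φ3→B] = [25, 27]
r7 m[φ4→K] = [32, 34]
r7 m[φ4→A] = [3, 5]
r7 m[φ5→L] = [4, 9]
r7 m[φ6→D] = [5, 8]
r7 m[φ7→B] = [7, 8]
r7 m[P→φ0] = [27, 25]
r7 m[P→φ1] = [29, 28]
r7 m[P→φ2] = [19, 25]
r7 m[P→φ3] = [21, 27]
r7 m[B→φ3] = [7, 8]
r7 m[B→φ7] = [25, 27]
r7 m[D→φ2] = [5, 8]
r7 m[D→φ6] = [27, 26]
r7 m[L→φ0] = [4, 9]
r7 m[L→φ5] = [28, 31]
r7 m[K→φ4] = [0, 0]
r7 m[A→φ1] = [3, 5]
r7 m[A→φ4] = [29, 29]
r7 m[H→φ1] = [0, 0]
r8 m[φ0→P] = [5, 10]
r8 m[φ0→L] = [28, 31]
r8 m[φ1→P] = [3, 7]
r8 m[φ1→A] = [29, 29]
r8 m[φ1→H] = [35, 32]
r8 m[φ2→P] = [13, 10]
r8 m[φ2→D] = [27, 26]
r8 m[φ3→P] = [11, 8]
r8 m[φ3→B] = [25, 27]
r8 m[φ4→K] = [32, 34]
r8 m[φ4→A] = [3, 5]
r8 m[φ5→L] = [4, 9]
r8 m[φ6→D] = [5, 8]
r8 m[φ7→B] = [7, 8]
r8 m[P→φ0] = [27, 25]
r8 m[P→φ1] = [29, 28]
r8 m[P→φ2] = [19, 25]
r8 m[P→φ3] = [21, 27]
r8 m[B→φ3] = [7, 8]
r8 m[B→φ7] = [25, 27]
r8 m[D→φ2] = [5, 8]
r8 m[D→φ6] = [27, 26]
r8 m[L→φ0] = [4, 9]
r8 m[L→φ5] = [28, 31]
r8 m[K→φ4] = [0, 0]
r8 m[A→φ1] = [3, 5]
r8 m[A→φ4] = [29, 29]
r8 m[H→φ1] = [0, 0]
fixed point reached at round 8
b[B] = ⊗ incoming = [32, 35]

b[B] = [32, 35]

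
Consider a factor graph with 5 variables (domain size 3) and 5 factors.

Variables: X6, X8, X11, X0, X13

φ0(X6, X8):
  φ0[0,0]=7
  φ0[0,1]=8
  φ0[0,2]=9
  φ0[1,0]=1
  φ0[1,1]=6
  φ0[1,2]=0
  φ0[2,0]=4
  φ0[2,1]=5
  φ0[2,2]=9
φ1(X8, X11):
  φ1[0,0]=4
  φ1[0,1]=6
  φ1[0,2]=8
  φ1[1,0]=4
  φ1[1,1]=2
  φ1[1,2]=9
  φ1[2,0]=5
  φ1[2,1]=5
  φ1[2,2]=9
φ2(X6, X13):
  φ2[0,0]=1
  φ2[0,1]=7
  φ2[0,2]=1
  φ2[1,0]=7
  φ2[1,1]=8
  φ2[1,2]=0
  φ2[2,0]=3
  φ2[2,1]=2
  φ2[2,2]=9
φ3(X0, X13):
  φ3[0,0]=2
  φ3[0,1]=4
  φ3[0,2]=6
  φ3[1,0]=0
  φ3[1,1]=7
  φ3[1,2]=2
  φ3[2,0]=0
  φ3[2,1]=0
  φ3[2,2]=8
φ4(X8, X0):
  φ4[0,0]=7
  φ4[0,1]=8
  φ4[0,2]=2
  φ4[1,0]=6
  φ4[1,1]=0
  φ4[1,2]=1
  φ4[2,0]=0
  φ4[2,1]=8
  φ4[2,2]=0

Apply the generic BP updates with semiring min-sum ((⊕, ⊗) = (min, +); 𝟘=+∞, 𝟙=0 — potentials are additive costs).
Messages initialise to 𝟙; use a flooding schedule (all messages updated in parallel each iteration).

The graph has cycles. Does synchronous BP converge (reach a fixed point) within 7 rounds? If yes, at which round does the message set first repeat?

NOT CONVERGED within 7 rounds

init: all messages = 𝟙 over 3 values
r1 m[φ0→X6] = [7, 0, 4]
r1 m[φ0→X8] = [1, 5, 0]
r1 m[φ1→X8] = [4, 2, 5]
r1 m[φ1→X11] = [4, 2, 8]
r1 m[φ2→X6] = [1, 0, 2]
r1 m[φ2→X13] = [1, 2, 0]
r1 m[φ3→X0] = [2, 0, 0]
r1 m[φ3→X13] = [0, 0, 2]
r1 m[φ4→X8] = [2, 0, 0]
r1 m[φ4→X0] = [0, 0, 0]
r1 m[X6→φ0] = [0, 0, 0]
r1 m[X6→φ2] = [0, 0, 0]
r1 m[X8→φ0] = [0, 0, 0]
r1 m[X8→φ1] = [0, 0, 0]
r1 m[X8→φ4] = [0, 0, 0]
r1 m[X11→φ1] = [0, 0, 0]
r1 m[X0→φ3] = [0, 0, 0]
r1 m[X0→φ4] = [0, 0, 0]
r1 m[X13→φ2] = [0, 0, 0]
r1 m[X13→φ3] = [0, 0, 0]
r2 m[φ0→X6] = [7, 0, 4]
r2 m[φ0→X8] = [1, 5, 0]
r2 m[φ1→X8] = [4, 2, 5]
r2 m[φ1→X11] = [4, 2, 8]
r2 m[φ2→X6] = [1, 0, 2]
r2 m[φ2→X13] = [1, 2, 0]
r2 m[φ3→X0] = [2, 0, 0]
r2 m[φ3→X13] = [0, 0, 2]
r2 m[φ4→X8] = [2, 0, 0]
r2 m[φ4→X0] = [0, 0, 0]
r2 m[X6→φ0] = [1, 0, 2]
r2 m[X6→φ2] = [7, 0, 4]
r2 m[X8→φ0] = [6, 2, 5]
r2 m[X8→φ1] = [3, 5, 0]
r2 m[X8→φ4] = [5, 7, 5]
r2 m[X11→φ1] = [0, 0, 0]
r2 m[X0→φ3] = [0, 0, 0]
r2 m[X0→φ4] = [2, 0, 0]
r2 m[X13→φ2] = [0, 0, 2]
r2 m[X13→φ3] = [1, 2, 0]
r3 m[φ0→X6] = [10, 5, 7]
r3 m[φ0→X8] = [1, 6, 0]
r3 m[φ1→X8] = [4, 2, 5]
r3 m[φ1→X11] = [5, 5, 9]
r3 m[φ2→X6] = [1, 2, 2]
r3 m[φ2→X13] = [7, 6, 0]
r3 m[φ3→X0] = [3, 1, 1]
r3 m[φ3→X13] = [0, 0, 2]
r3 m[φ4→X8] = [2, 0, 0]
r3 m[φ4→X0] = [5, 7, 5]
r3 m[X6→φ0] = [1, 0, 2]
r3 m[X6→φ2] = [7, 0, 4]
r3 m[X8→φ0] = [6, 2, 5]
r3 m[X8→φ1] = [3, 5, 0]
r3 m[X8→φ4] = [5, 7, 5]
r3 m[X11→φ1] = [0, 0, 0]
r3 m[X0→φ3] = [0, 0, 0]
r3 m[X0→φ4] = [2, 0, 0]
r3 m[X13→φ2] = [0, 0, 2]
r3 m[X13→φ3] = [1, 2, 0]
r4 m[φ0→X6] = [10, 5, 7]
r4 m[φ0→X8] = [1, 6, 0]
r4 m[φ1→X8] = [4, 2, 5]
r4 m[φ1→X11] = [5, 5, 9]
r4 m[φ2→X6] = [1, 2, 2]
r4 m[φ2→X13] = [7, 6, 0]
r4 m[φ3→X0] = [3, 1, 1]
r4 m[φ3→X13] = [0, 0, 2]
r4 m[φ4→X8] = [2, 0, 0]
r4 m[φ4→X0] = [5, 7, 5]
r4 m[X6→φ0] = [1, 2, 2]
r4 m[X6→φ2] = [10, 5, 7]
r4 m[X8→φ0] = [6, 2, 5]
r4 m[X8→φ1] = [3, 6, 0]
r4 m[X8→φ4] = [5, 8, 5]
r4 m[X11→φ1] = [0, 0, 0]
r4 m[X0→φ3] = [5, 7, 5]
r4 m[X0→φ4] = [3, 1, 1]
r4 m[X13→φ2] = [0, 0, 2]
r4 m[X13→φ3] = [7, 6, 0]
r5 m[φ0→X6] = [10, 5, 7]
r5 m[φ0→X8] = [3, 7, 2]
r5 m[φ1→X8] = [4, 2, 5]
r5 m[φ1→X11] = [5, 5, 9]
r5 m[φ2→X6] = [1, 2, 2]
r5 m[φ2→X13] = [10, 9, 5]
r5 m[φ3→X0] = [6, 2, 6]
r5 m[φ3→X13] = [5, 5, 9]
r5 m[φ4→X8] = [3, 1, 1]
r5 m[φ4→X0] = [5, 8, 5]
r5 m[X6→φ0] = [1, 2, 2]
r5 m[X6→φ2] = [10, 5, 7]
r5 m[X8→φ0] = [6, 2, 5]
r5 m[X8→φ1] = [3, 6, 0]
r5 m[X8→φ4] = [5, 8, 5]
r5 m[X11→φ1] = [0, 0, 0]
r5 m[X0→φ3] = [5, 7, 5]
r5 m[X0→φ4] = [3, 1, 1]
r5 m[X13→φ2] = [0, 0, 2]
r5 m[X13→φ3] = [7, 6, 0]
r6 m[φ0→X6] = [10, 5, 7]
r6 m[φ0→X8] = [3, 7, 2]
r6 m[φ1→X8] = [4, 2, 5]
r6 m[φ1→X11] = [5, 5, 9]
r6 m[φ2→X6] = [1, 2, 2]
r6 m[φ2→X13] = [10, 9, 5]
r6 m[φ3→X0] = [6, 2, 6]
r6 m[φ3→X13] = [5, 5, 9]
r6 m[φ4→X8] = [3, 1, 1]
r6 m[φ4→X0] = [5, 8, 5]
r6 m[X6→φ0] = [1, 2, 2]
r6 m[X6→φ2] = [10, 5, 7]
r6 m[X8→φ0] = [7, 3, 6]
r6 m[X8→φ1] = [6, 8, 3]
r6 m[X8→φ4] = [7, 9, 7]
r6 m[X11→φ1] = [0, 0, 0]
r6 m[X0→φ3] = [5, 8, 5]
r6 m[X0→φ4] = [6, 2, 6]
r6 m[X13→φ2] = [5, 5, 9]
r6 m[X13→φ3] = [10, 9, 5]
r7 m[φ0→X6] = [11, 6, 8]
r7 m[φ0→X8] = [3, 7, 2]
r7 m[φ1→X8] = [4, 2, 5]
r7 m[φ1→X11] = [8, 8, 12]
r7 m[φ2→X6] = [6, 9, 7]
r7 m[φ2→X13] = [10, 9, 5]
r7 m[φ3→X0] = [11, 7, 9]
r7 m[φ3→X13] = [5, 5, 10]
r7 m[φ4→X8] = [8, 2, 6]
r7 m[φ4→X0] = [7, 9, 7]
r7 m[X6→φ0] = [1, 2, 2]
r7 m[X6→φ2] = [10, 5, 7]
r7 m[X8→φ0] = [7, 3, 6]
r7 m[X8→φ1] = [6, 8, 3]
r7 m[X8→φ4] = [7, 9, 7]
r7 m[X11→φ1] = [0, 0, 0]
r7 m[X0→φ3] = [5, 8, 5]
r7 m[X0→φ4] = [6, 2, 6]
r7 m[X13→φ2] = [5, 5, 9]
r7 m[X13→φ3] = [10, 9, 5]
no fixed point within 7 rounds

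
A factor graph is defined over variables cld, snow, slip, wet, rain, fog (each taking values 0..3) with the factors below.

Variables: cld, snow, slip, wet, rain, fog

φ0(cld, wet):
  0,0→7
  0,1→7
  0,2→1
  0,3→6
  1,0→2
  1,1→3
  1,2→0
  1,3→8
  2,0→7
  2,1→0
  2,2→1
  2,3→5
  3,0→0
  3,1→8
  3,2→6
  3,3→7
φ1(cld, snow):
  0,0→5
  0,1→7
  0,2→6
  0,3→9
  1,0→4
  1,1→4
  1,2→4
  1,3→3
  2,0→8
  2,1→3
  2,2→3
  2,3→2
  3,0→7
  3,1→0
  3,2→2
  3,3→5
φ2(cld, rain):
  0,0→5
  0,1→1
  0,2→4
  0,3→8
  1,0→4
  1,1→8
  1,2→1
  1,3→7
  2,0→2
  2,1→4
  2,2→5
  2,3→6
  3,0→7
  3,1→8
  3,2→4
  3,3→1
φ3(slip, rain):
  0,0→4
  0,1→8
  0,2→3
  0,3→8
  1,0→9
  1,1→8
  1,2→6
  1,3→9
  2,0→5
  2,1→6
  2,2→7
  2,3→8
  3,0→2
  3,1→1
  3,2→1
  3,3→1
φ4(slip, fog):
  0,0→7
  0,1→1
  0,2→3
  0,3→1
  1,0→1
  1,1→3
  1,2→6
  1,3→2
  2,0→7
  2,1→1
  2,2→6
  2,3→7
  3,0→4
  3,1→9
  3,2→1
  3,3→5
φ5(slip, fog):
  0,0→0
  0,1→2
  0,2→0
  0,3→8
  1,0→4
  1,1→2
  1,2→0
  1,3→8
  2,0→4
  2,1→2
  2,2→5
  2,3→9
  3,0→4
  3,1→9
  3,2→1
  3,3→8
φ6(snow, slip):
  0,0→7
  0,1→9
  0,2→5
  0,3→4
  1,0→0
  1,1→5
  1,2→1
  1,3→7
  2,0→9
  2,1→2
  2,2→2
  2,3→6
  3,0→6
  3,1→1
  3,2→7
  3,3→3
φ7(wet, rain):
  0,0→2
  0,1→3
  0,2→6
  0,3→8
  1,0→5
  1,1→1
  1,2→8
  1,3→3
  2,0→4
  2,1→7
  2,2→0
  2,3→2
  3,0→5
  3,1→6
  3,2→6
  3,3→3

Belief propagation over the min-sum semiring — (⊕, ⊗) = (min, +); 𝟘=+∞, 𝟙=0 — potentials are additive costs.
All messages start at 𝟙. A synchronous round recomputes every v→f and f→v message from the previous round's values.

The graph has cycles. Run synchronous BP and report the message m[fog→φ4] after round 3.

init: all messages = 𝟙 over 4 values
r1 m[φ0→cld] = [1, 0, 0, 0]
r1 m[φ0→wet] = [0, 0, 0, 5]
r1 m[φ1→cld] = [5, 3, 2, 0]
r1 m[φ1→snow] = [4, 0, 2, 2]
r1 m[φ2→cld] = [1, 1, 2, 1]
r1 m[φ2→rain] = [2, 1, 1, 1]
r1 m[φ3→slip] = [3, 6, 5, 1]
r1 m[φ3→rain] = [2, 1, 1, 1]
r1 m[φ4→slip] = [1, 1, 1, 1]
r1 m[φ4→fog] = [1, 1, 1, 1]
r1 m[φ5→slip] = [0, 0, 2, 1]
r1 m[φ5→fog] = [0, 2, 0, 8]
r1 m[φ6→snow] = [4, 0, 2, 1]
r1 m[φ6→slip] = [0, 1, 1, 3]
r1 m[φ7→wet] = [2, 1, 0, 3]
r1 m[φ7→rain] = [2, 1, 0, 2]
r1 m[cld→φ0] = [0, 0, 0, 0]
r1 m[cld→φ1] = [0, 0, 0, 0]
r1 m[cld→φ2] = [0, 0, 0, 0]
r1 m[snow→φ1] = [0, 0, 0, 0]
r1 m[snow→φ6] = [0, 0, 0, 0]
r1 m[slip→φ3] = [0, 0, 0, 0]
r1 m[slip→φ4] = [0, 0, 0, 0]
r1 m[slip→φ5] = [0, 0, 0, 0]
r1 m[slip→φ6] = [0, 0, 0, 0]
r1 m[wet→φ0] = [0, 0, 0, 0]
r1 m[wet→φ7] = [0, 0, 0, 0]
r1 m[rain→φ2] = [0, 0, 0, 0]
r1 m[rain→φ3] = [0, 0, 0, 0]
r1 m[rain→φ7] = [0, 0, 0, 0]
r1 m[fog→φ4] = [0, 0, 0, 0]
r1 m[fog→φ5] = [0, 0, 0, 0]
r2 m[φ0→cld] = [1, 0, 0, 0]
r2 m[φ0→wet] = [0, 0, 0, 5]
r2 m[φ1→cld] = [5, 3, 2, 0]
r2 m[φ1→snow] = [4, 0, 2, 2]
r2 m[φ2→cld] = [1, 1, 2, 1]
r2 m[φ2→rain] = [2, 1, 1, 1]
r2 m[φ3→slip] = [3, 6, 5, 1]
r2 m[φ3→rain] = [2, 1, 1, 1]
r2 m[φ4→slip] = [1, 1, 1, 1]
r2 m[φ4→fog] = [1, 1, 1, 1]
r2 m[φ5→slip] = [0, 0, 2, 1]
r2 m[φ5→fog] = [0, 2, 0, 8]
r2 m[φ6→snow] = [4, 0, 2, 1]
r2 m[φ6→slip] = [0, 1, 1, 3]
r2 m[φ7→wet] = [2, 1, 0, 3]
r2 m[φ7→rain] = [2, 1, 0, 2]
r2 m[cld→φ0] = [6, 4, 4, 1]
r2 m[cld→φ1] = [2, 1, 2, 1]
r2 m[cld→φ2] = [6, 3, 2, 0]
r2 m[snow→φ1] = [4, 0, 2, 1]
r2 m[snow→φ6] = [4, 0, 2, 2]
r2 m[slip→φ3] = [1, 2, 4, 5]
r2 m[slip→φ4] = [3, 7, 8, 5]
r2 m[slip→φ5] = [4, 8, 7, 5]
r2 m[slip→φ6] = [4, 7, 8, 3]
r2 m[wet→φ0] = [2, 1, 0, 3]
r2 m[wet→φ7] = [0, 0, 0, 5]
r2 m[rain→φ2] = [4, 2, 1, 3]
r2 m[rain→φ3] = [4, 2, 1, 3]
r2 m[rain→φ7] = [4, 2, 2, 2]
r2 m[fog→φ4] = [0, 2, 0, 8]
r2 m[fog→φ5] = [1, 1, 1, 1]
r3 m[φ0→cld] = [1, 0, 1, 2]
r3 m[φ0→wet] = [1, 4, 4, 8]
r3 m[φ1→cld] = [7, 4, 3, 0]
r3 m[φ1→snow] = [5, 1, 3, 4]
r3 m[φ2→cld] = [3, 2, 6, 4]
r3 m[φ2→rain] = [4, 6, 4, 1]
r3 m[φ3→slip] = [4, 7, 8, 2]
r3 m[φ3→rain] = [5, 6, 4, 6]
r3 m[φ4→slip] = [3, 1, 3, 1]
r3 m[φ4→fog] = [8, 4, 6, 4]
r3 m[φ5→slip] = [1, 1, 3, 2]
r3 m[φ5→fog] = [4, 6, 4, 12]
r3 m[φ6→snow] = [7, 4, 9, 6]
r3 m[φ6→slip] = [0, 3, 1, 5]
r3 m[φ7→wet] = [5, 3, 2, 5]
r3 m[φ7→rain] = [2, 1, 0, 2]
r3 m[cld→φ0] = [6, 4, 4, 1]
r3 m[cld→φ1] = [2, 1, 2, 1]
r3 m[cld→φ2] = [6, 3, 2, 0]
r3 m[snow→φ1] = [4, 0, 2, 1]
r3 m[snow→φ6] = [4, 0, 2, 2]
r3 m[slip→φ3] = [1, 2, 4, 5]
r3 m[slip→φ4] = [3, 7, 8, 5]
r3 m[slip→φ5] = [4, 8, 7, 5]
r3 m[slip→φ6] = [4, 7, 8, 3]
r3 m[wet→φ0] = [2, 1, 0, 3]
r3 m[wet→φ7] = [0, 0, 0, 5]
r3 m[rain→φ2] = [4, 2, 1, 3]
r3 m[rain→φ3] = [4, 2, 1, 3]
r3 m[rain→φ7] = [4, 2, 2, 2]
r3 m[fog→φ4] = [0, 2, 0, 8]
r3 m[fog→φ5] = [1, 1, 1, 1]

message @ round 3 = [0, 2, 0, 8]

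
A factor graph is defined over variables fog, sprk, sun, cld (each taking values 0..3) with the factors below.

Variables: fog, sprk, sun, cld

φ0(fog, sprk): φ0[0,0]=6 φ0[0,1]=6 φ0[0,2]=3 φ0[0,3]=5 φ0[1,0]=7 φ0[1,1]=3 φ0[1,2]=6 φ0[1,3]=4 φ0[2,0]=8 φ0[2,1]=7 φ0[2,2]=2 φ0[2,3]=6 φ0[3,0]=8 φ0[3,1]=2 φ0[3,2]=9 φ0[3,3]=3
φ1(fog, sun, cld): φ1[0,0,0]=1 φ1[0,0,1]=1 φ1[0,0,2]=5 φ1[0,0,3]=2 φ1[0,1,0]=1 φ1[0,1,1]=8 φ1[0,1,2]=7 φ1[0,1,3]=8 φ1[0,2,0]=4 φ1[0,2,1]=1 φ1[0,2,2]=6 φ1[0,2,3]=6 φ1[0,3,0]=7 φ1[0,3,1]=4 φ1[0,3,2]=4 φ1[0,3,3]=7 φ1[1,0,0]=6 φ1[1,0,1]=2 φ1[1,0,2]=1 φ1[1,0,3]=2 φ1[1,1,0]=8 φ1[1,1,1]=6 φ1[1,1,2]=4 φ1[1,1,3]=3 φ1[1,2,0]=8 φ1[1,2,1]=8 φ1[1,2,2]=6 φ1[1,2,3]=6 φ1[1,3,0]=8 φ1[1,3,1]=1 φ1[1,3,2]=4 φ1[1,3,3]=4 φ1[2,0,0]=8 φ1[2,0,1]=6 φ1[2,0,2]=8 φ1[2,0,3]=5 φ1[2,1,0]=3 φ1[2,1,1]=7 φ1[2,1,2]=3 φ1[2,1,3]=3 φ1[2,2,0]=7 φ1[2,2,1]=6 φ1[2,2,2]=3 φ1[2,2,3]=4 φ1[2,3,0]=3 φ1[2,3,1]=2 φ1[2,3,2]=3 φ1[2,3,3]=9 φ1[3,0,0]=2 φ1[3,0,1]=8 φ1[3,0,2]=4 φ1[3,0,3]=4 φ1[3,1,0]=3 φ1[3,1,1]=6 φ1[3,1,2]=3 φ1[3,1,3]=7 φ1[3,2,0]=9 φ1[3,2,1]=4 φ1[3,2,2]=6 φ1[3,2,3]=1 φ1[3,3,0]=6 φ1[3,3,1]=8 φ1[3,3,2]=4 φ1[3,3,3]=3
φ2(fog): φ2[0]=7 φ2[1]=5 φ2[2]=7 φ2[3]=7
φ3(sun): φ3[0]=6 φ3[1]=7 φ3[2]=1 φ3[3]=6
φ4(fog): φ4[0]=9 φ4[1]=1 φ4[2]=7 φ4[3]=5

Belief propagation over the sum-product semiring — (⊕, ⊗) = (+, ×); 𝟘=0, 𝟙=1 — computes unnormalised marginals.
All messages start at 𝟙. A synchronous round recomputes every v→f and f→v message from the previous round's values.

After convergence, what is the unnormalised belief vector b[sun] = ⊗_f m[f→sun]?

b[sun] = [340374, 455014, 62160, 388494]

init: all messages = 𝟙 over 4 values
r1 m[φ0→fog] = [20, 20, 23, 22]
r1 m[φ0→sprk] = [29, 18, 20, 18]
r1 m[φ1→fog] = [72, 77, 80, 78]
r1 m[φ1→sun] = [65, 80, 85, 77]
r1 m[φ1→cld] = [84, 78, 71, 74]
r1 m[φ2→fog] = [7, 5, 7, 7]
r1 m[φ3→sun] = [6, 7, 1, 6]
r1 m[φ4→fog] = [9, 1, 7, 5]
r1 m[fog→φ0] = [1, 1, 1, 1]
r1 m[fog→φ1] = [1, 1, 1, 1]
r1 m[fog→φ2] = [1, 1, 1, 1]
r1 m[fog→φ4] = [1, 1, 1, 1]
r1 m[sprk→φ0] = [1, 1, 1, 1]
r1 m[sun→φ1] = [1, 1, 1, 1]
r1 m[sun→φ3] = [1, 1, 1, 1]
r1 m[cld→φ1] = [1, 1, 1, 1]
r2 m[φ0→fog] = [20, 20, 23, 22]
r2 m[φ0→sprk] = [29, 18, 20, 18]
r2 m[φ1→fog] = [72, 77, 80, 78]
r2 m[φ1→sun] = [65, 80, 85, 77]
r2 m[φ1→cld] = [84, 78, 71, 74]
r2 m[φ2→fog] = [7, 5, 7, 7]
r2 m[φ3→sun] = [6, 7, 1, 6]
r2 m[φ4→fog] = [9, 1, 7, 5]
r2 m[fog→φ0] = [4536, 385, 3920, 2730]
r2 m[fog→φ1] = [1260, 100, 1127, 770]
r2 m[fog→φ2] = [12960, 1540, 12880, 8580]
r2 m[fog→φ4] = [10080, 7700, 12880, 12012]
r2 m[sprk→φ0] = [1, 1, 1, 1]
r2 m[sun→φ1] = [6, 7, 1, 6]
r2 m[sun→φ3] = [65, 80, 85, 77]
r2 m[cld→φ1] = [1, 1, 1, 1]
r3 m[φ0→fog] = [20, 20, 23, 22]
r3 m[φ0→sprk] = [83111, 61271, 48328, 55930]
r3 m[φ1→fog] = [371, 343, 396, 387]
r3 m[φ1→sun] = [56729, 65002, 62160, 64749]
r3 m[φ1→cld] = [255138, 341841, 302920, 346143]
r3 m[φ2→fog] = [7, 5, 7, 7]
r3 m[φ3→sun] = [6, 7, 1, 6]
r3 m[φ4→fog] = [9, 1, 7, 5]
r3 m[fog→φ0] = [4536, 385, 3920, 2730]
r3 m[fog→φ1] = [1260, 100, 1127, 770]
r3 m[fog→φ2] = [12960, 1540, 12880, 8580]
r3 m[fog→φ4] = [10080, 7700, 12880, 12012]
r3 m[sprk→φ0] = [1, 1, 1, 1]
r3 m[sun→φ1] = [6, 7, 1, 6]
r3 m[sun→φ3] = [65, 80, 85, 77]
r3 m[cld→φ1] = [1, 1, 1, 1]
r4 m[φ0→fog] = [20, 20, 23, 22]
r4 m[φ0→sprk] = [83111, 61271, 48328, 55930]
r4 m[φ1→fog] = [371, 343, 396, 387]
r4 m[φ1→sun] = [56729, 65002, 62160, 64749]
r4 m[φ1→cld] = [255138, 341841, 302920, 346143]
r4 m[φ2→fog] = [7, 5, 7, 7]
r4 m[φ3→sun] = [6, 7, 1, 6]
r4 m[φ4→fog] = [9, 1, 7, 5]
r4 m[fog→φ0] = [23373, 1715, 19404, 13545]
r4 m[fog→φ1] = [1260, 100, 1127, 770]
r4 m[fog→φ2] = [66780, 6860, 63756, 42570]
r4 m[fog→φ4] = [51940, 34300, 63756, 59598]
r4 m[sprk→φ0] = [1, 1, 1, 1]
r4 m[sun→φ1] = [6, 7, 1, 6]
r4 m[sun→φ3] = [56729, 65002, 62160, 64749]
r4 m[cld→φ1] = [1, 1, 1, 1]
r5 m[φ0→fog] = [20, 20, 23, 22]
r5 m[φ0→sprk] = [415835, 308301, 241122, 280784]
r5 m[φ1→fog] = [371, 343, 396, 387]
r5 m[φ1→sun] = [56729, 65002, 62160, 64749]
r5 m[φ1→cld] = [255138, 341841, 302920, 346143]
r5 m[φ2→fog] = [7, 5, 7, 7]
r5 m[φ3→sun] = [6, 7, 1, 6]
r5 m[φ4→fog] = [9, 1, 7, 5]
r5 m[fog→φ0] = [23373, 1715, 19404, 13545]
r5 m[fog→φ1] = [1260, 100, 1127, 770]
r5 m[fog→φ2] = [66780, 6860, 63756, 42570]
r5 m[fog→φ4] = [51940, 34300, 63756, 59598]
r5 m[sprk→φ0] = [1, 1, 1, 1]
r5 m[sun→φ1] = [6, 7, 1, 6]
r5 m[sun→φ3] = [56729, 65002, 62160, 64749]
r5 m[cld→φ1] = [1, 1, 1, 1]
r6 m[φ0→fog] = [20, 20, 23, 22]
r6 m[φ0→sprk] = [415835, 308301, 241122, 280784]
r6 m[φ1→fog] = [371, 343, 396, 387]
r6 m[φ1→sun] = [56729, 65002, 62160, 64749]
r6 m[φ1→cld] = [255138, 341841, 302920, 346143]
r6 m[φ2→fog] = [7, 5, 7, 7]
r6 m[φ3→sun] = [6, 7, 1, 6]
r6 m[φ4→fog] = [9, 1, 7, 5]
r6 m[fog→φ0] = [23373, 1715, 19404, 13545]
r6 m[fog→φ1] = [1260, 100, 1127, 770]
r6 m[fog→φ2] = [66780, 6860, 63756, 42570]
r6 m[fog→φ4] = [51940, 34300, 63756, 59598]
r6 m[sprk→φ0] = [1, 1, 1, 1]
r6 m[sun→φ1] = [6, 7, 1, 6]
r6 m[sun→φ3] = [56729, 65002, 62160, 64749]
r6 m[cld→φ1] = [1, 1, 1, 1]
fixed point reached at round 6
b[sun] = ⊗ incoming = [340374, 455014, 62160, 388494]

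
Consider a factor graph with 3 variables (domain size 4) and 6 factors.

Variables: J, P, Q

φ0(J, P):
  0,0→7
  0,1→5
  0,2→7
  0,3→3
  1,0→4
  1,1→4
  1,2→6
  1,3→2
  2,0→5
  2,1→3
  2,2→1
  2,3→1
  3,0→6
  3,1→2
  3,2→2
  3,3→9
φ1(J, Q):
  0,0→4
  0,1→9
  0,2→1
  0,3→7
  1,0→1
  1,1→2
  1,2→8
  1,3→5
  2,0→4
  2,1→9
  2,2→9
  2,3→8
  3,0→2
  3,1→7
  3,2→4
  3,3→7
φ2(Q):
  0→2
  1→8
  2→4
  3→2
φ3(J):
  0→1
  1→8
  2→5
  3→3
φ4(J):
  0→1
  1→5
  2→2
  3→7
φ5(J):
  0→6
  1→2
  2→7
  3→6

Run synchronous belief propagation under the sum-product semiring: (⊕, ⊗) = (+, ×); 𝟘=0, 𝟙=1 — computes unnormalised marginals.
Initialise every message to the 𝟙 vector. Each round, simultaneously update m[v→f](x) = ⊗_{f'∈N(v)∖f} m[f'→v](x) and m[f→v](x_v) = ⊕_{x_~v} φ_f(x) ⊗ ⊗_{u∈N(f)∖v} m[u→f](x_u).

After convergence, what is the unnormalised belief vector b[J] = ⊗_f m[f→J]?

init: all messages = 𝟙 over 4 values
r1 m[φ0→J] = [22, 16, 10, 19]
r1 m[φ0→P] = [22, 14, 16, 15]
r1 m[φ1→J] = [21, 16, 30, 20]
r1 m[φ1→Q] = [11, 27, 22, 27]
r1 m[φ2→Q] = [2, 8, 4, 2]
r1 m[φ3→J] = [1, 8, 5, 3]
r1 m[φ4→J] = [1, 5, 2, 7]
r1 m[φ5→J] = [6, 2, 7, 6]
r1 m[J→φ0] = [1, 1, 1, 1]
r1 m[J→φ1] = [1, 1, 1, 1]
r1 m[J→φ3] = [1, 1, 1, 1]
r1 m[J→φ4] = [1, 1, 1, 1]
r1 m[J→φ5] = [1, 1, 1, 1]
r1 m[P→φ0] = [1, 1, 1, 1]
r1 m[Q→φ1] = [1, 1, 1, 1]
r1 m[Q→φ2] = [1, 1, 1, 1]
r2 m[φ0→J] = [22, 16, 10, 19]
r2 m[φ0→P] = [22, 14, 16, 15]
r2 m[φ1→J] = [21, 16, 30, 20]
r2 m[φ1→Q] = [11, 27, 22, 27]
r2 m[φ2→Q] = [2, 8, 4, 2]
r2 m[φ3→J] = [1, 8, 5, 3]
r2 m[φ4→J] = [1, 5, 2, 7]
r2 m[φ5→J] = [6, 2, 7, 6]
r2 m[J→φ0] = [126, 1280, 2100, 2520]
r2 m[J→φ1] = [132, 1280, 700, 2394]
r2 m[J→φ3] = [2772, 2560, 4200, 15960]
r2 m[J→φ4] = [2772, 4096, 10500, 6840]
r2 m[J→φ5] = [462, 10240, 3000, 7980]
r2 m[P→φ0] = [1, 1, 1, 1]
r2 m[Q→φ1] = [2, 8, 4, 2]
r2 m[Q→φ2] = [11, 27, 22, 27]
r3 m[φ0→J] = [22, 16, 10, 19]
r3 m[φ0→P] = [31622, 17090, 15702, 27718]
r3 m[φ1→J] = [98, 60, 132, 90]
r3 m[φ1→Q] = [9396, 26806, 26248, 29682]
r3 m[φ2→Q] = [2, 8, 4, 2]
r3 m[φ3→J] = [1, 8, 5, 3]
r3 m[φ4→J] = [1, 5, 2, 7]
r3 m[φ5→J] = [6, 2, 7, 6]
r3 m[J→φ0] = [126, 1280, 2100, 2520]
r3 m[J→φ1] = [132, 1280, 700, 2394]
r3 m[J→φ3] = [2772, 2560, 4200, 15960]
r3 m[J→φ4] = [2772, 4096, 10500, 6840]
r3 m[J→φ5] = [462, 10240, 3000, 7980]
r3 m[P→φ0] = [1, 1, 1, 1]
r3 m[Q→φ1] = [2, 8, 4, 2]
r3 m[Q→φ2] = [11, 27, 22, 27]
r4 m[φ0→J] = [22, 16, 10, 19]
r4 m[φ0→P] = [31622, 17090, 15702, 27718]
r4 m[φ1→J] = [98, 60, 132, 90]
r4 m[φ1→Q] = [9396, 26806, 26248, 29682]
r4 m[φ2→Q] = [2, 8, 4, 2]
r4 m[φ3→J] = [1, 8, 5, 3]
r4 m[φ4→J] = [1, 5, 2, 7]
r4 m[φ5→J] = [6, 2, 7, 6]
r4 m[J→φ0] = [588, 4800, 9240, 11340]
r4 m[J→φ1] = [132, 1280, 700, 2394]
r4 m[J→φ3] = [12936, 9600, 18480, 71820]
r4 m[J→φ4] = [12936, 15360, 46200, 30780]
r4 m[J→φ5] = [2156, 38400, 13200, 35910]
r4 m[P→φ0] = [1, 1, 1, 1]
r4 m[Q→φ1] = [2, 8, 4, 2]
r4 m[Q→φ2] = [9396, 26806, 26248, 29682]
r5 m[φ0→J] = [22, 16, 10, 19]
r5 m[φ0→P] = [137556, 72540, 64836, 122664]
r5 m[φ1→J] = [98, 60, 132, 90]
r5 m[φ1→Q] = [9396, 26806, 26248, 29682]
r5 m[φ2→Q] = [2, 8, 4, 2]
r5 m[φ3→J] = [1, 8, 5, 3]
r5 m[φ4→J] = [1, 5, 2, 7]
r5 m[φ5→J] = [6, 2, 7, 6]
r5 m[J→φ0] = [588, 4800, 9240, 11340]
r5 m[J→φ1] = [132, 1280, 700, 2394]
r5 m[J→φ3] = [12936, 9600, 18480, 71820]
r5 m[J→φ4] = [12936, 15360, 46200, 30780]
r5 m[J→φ5] = [2156, 38400, 13200, 35910]
r5 m[P→φ0] = [1, 1, 1, 1]
r5 m[Q→φ1] = [2, 8, 4, 2]
r5 m[Q→φ2] = [9396, 26806, 26248, 29682]
r6 m[φ0→J] = [22, 16, 10, 19]
r6 m[φ0→P] = [137556, 72540, 64836, 122664]
r6 m[φ1→J] = [98, 60, 132, 90]
r6 m[φ1→Q] = [9396, 26806, 26248, 29682]
r6 m[φ2→Q] = [2, 8, 4, 2]
r6 m[φ3→J] = [1, 8, 5, 3]
r6 m[φ4→J] = [1, 5, 2, 7]
r6 m[φ5→J] = [6, 2, 7, 6]
r6 m[J→φ0] = [588, 4800, 9240, 11340]
r6 m[J→φ1] = [132, 1280, 700, 2394]
r6 m[J→φ3] = [12936, 9600, 18480, 71820]
r6 m[J→φ4] = [12936, 15360, 46200, 30780]
r6 m[J→φ5] = [2156, 38400, 13200, 35910]
r6 m[P→φ0] = [1, 1, 1, 1]
r6 m[Q→φ1] = [2, 8, 4, 2]
r6 m[Q→φ2] = [9396, 26806, 26248, 29682]
fixed point reached at round 6
b[J] = ⊗ incoming = [12936, 76800, 92400, 215460]

b[J] = [12936, 76800, 92400, 215460]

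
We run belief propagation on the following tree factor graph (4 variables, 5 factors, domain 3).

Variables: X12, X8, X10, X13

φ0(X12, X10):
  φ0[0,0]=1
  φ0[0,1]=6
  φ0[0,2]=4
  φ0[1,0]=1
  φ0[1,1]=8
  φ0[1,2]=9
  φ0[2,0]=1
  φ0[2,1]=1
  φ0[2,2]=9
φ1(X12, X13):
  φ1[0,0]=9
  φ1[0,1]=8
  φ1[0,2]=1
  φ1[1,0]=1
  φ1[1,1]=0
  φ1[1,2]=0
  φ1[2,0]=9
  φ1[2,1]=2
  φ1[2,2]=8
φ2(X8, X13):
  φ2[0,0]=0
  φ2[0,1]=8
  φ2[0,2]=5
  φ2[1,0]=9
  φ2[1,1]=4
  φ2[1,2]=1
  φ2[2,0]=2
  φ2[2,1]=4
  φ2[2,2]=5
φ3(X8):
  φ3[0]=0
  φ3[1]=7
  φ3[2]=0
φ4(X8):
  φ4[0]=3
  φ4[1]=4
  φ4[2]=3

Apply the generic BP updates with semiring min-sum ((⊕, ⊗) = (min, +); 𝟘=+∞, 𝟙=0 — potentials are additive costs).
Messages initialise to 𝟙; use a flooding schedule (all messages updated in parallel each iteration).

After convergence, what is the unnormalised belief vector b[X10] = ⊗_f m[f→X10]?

init: all messages = 𝟙 over 3 values
r1 m[φ0→X12] = [1, 1, 1]
r1 m[φ0→X10] = [1, 1, 4]
r1 m[φ1→X12] = [1, 0, 2]
r1 m[φ1→X13] = [1, 0, 0]
r1 m[φ2→X8] = [0, 1, 2]
r1 m[φ2→X13] = [0, 4, 1]
r1 m[φ3→X8] = [0, 7, 0]
r1 m[φ4→X8] = [3, 4, 3]
r1 m[X12→φ0] = [0, 0, 0]
r1 m[X12→φ1] = [0, 0, 0]
r1 m[X8→φ2] = [0, 0, 0]
r1 m[X8→φ3] = [0, 0, 0]
r1 m[X8→φ4] = [0, 0, 0]
r1 m[X10→φ0] = [0, 0, 0]
r1 m[X13→φ1] = [0, 0, 0]
r1 m[X13→φ2] = [0, 0, 0]
r2 m[φ0→X12] = [1, 1, 1]
r2 m[φ0→X10] = [1, 1, 4]
r2 m[φ1→X12] = [1, 0, 2]
r2 m[φ1→X13] = [1, 0, 0]
r2 m[φ2→X8] = [0, 1, 2]
r2 m[φ2→X13] = [0, 4, 1]
r2 m[φ3→X8] = [0, 7, 0]
r2 m[φ4→X8] = [3, 4, 3]
r2 m[X12→φ0] = [1, 0, 2]
r2 m[X12→φ1] = [1, 1, 1]
r2 m[X8→φ2] = [3, 11, 3]
r2 m[X8→φ3] = [3, 5, 5]
r2 m[X8→φ4] = [0, 8, 2]
r2 m[X10→φ0] = [0, 0, 0]
r2 m[X13→φ1] = [0, 4, 1]
r2 m[X13→φ2] = [1, 0, 0]
r3 m[φ0→X12] = [1, 1, 1]
r3 m[φ0→X10] = [1, 3, 5]
r3 m[φ1→X12] = [2, 1, 6]
r3 m[φ1→X13] = [2, 1, 1]
r3 m[φ2→X8] = [1, 1, 3]
r3 m[φ2→X13] = [3, 7, 8]
r3 m[φ3→X8] = [0, 7, 0]
r3 m[φ4→X8] = [3, 4, 3]
r3 m[X12→φ0] = [1, 0, 2]
r3 m[X12→φ1] = [1, 1, 1]
r3 m[X8→φ2] = [3, 11, 3]
r3 m[X8→φ3] = [3, 5, 5]
r3 m[X8→φ4] = [0, 8, 2]
r3 m[X10→φ0] = [0, 0, 0]
r3 m[X13→φ1] = [0, 4, 1]
r3 m[X13→φ2] = [1, 0, 0]
r4 m[φ0→X12] = [1, 1, 1]
r4 m[φ0→X10] = [1, 3, 5]
r4 m[φ1→X12] = [2, 1, 6]
r4 m[φ1→X13] = [2, 1, 1]
r4 m[φ2→X8] = [1, 1, 3]
r4 m[φ2→X13] = [3, 7, 8]
r4 m[φ3→X8] = [0, 7, 0]
r4 m[φ4→X8] = [3, 4, 3]
r4 m[X12→φ0] = [2, 1, 6]
r4 m[X12→φ1] = [1, 1, 1]
r4 m[X8→φ2] = [3, 11, 3]
r4 m[X8→φ3] = [4, 5, 6]
r4 m[X8→φ4] = [1, 8, 3]
r4 m[X10→φ0] = [0, 0, 0]
r4 m[X13→φ1] = [3, 7, 8]
r4 m[X13→φ2] = [2, 1, 1]
r5 m[φ0→X12] = [1, 1, 1]
r5 m[φ0→X10] = [2, 7, 6]
r5 m[φ1→X12] = [9, 4, 9]
r5 m[φ1→X13] = [2, 1, 1]
r5 m[φ2→X8] = [2, 2, 4]
r5 m[φ2→X13] = [3, 7, 8]
r5 m[φ3→X8] = [0, 7, 0]
r5 m[φ4→X8] = [3, 4, 3]
r5 m[X12→φ0] = [2, 1, 6]
r5 m[X12→φ1] = [1, 1, 1]
r5 m[X8→φ2] = [3, 11, 3]
r5 m[X8→φ3] = [4, 5, 6]
r5 m[X8→φ4] = [1, 8, 3]
r5 m[X10→φ0] = [0, 0, 0]
r5 m[X13→φ1] = [3, 7, 8]
r5 m[X13→φ2] = [2, 1, 1]
r6 m[φ0→X12] = [1, 1, 1]
r6 m[φ0→X10] = [2, 7, 6]
r6 m[φ1→X12] = [9, 4, 9]
r6 m[φ1→X13] = [2, 1, 1]
r6 m[φ2→X8] = [2, 2, 4]
r6 m[φ2→X13] = [3, 7, 8]
r6 m[φ3→X8] = [0, 7, 0]
r6 m[φ4→X8] = [3, 4, 3]
r6 m[X12→φ0] = [9, 4, 9]
r6 m[X12→φ1] = [1, 1, 1]
r6 m[X8→φ2] = [3, 11, 3]
r6 m[X8→φ3] = [5, 6, 7]
r6 m[X8→φ4] = [2, 9, 4]
r6 m[X10→φ0] = [0, 0, 0]
r6 m[X13→φ1] = [3, 7, 8]
r6 m[X13→φ2] = [2, 1, 1]
r7 m[φ0→X12] = [1, 1, 1]
r7 m[φ0→X10] = [5, 10, 13]
r7 m[φ1→X12] = [9, 4, 9]
r7 m[φ1→X13] = [2, 1, 1]
r7 m[φ2→X8] = [2, 2, 4]
r7 m[φ2→X13] = [3, 7, 8]
r7 m[φ3→X8] = [0, 7, 0]
r7 m[φ4→X8] = [3, 4, 3]
r7 m[X12→φ0] = [9, 4, 9]
r7 m[X12→φ1] = [1, 1, 1]
r7 m[X8→φ2] = [3, 11, 3]
r7 m[X8→φ3] = [5, 6, 7]
r7 m[X8→φ4] = [2, 9, 4]
r7 m[X10→φ0] = [0, 0, 0]
r7 m[X13→φ1] = [3, 7, 8]
r7 m[X13→φ2] = [2, 1, 1]
r8 m[φ0→X12] = [1, 1, 1]
r8 m[φ0→X10] = [5, 10, 13]
r8 m[φ1→X12] = [9, 4, 9]
r8 m[φ1→X13] = [2, 1, 1]
r8 m[φ2→X8] = [2, 2, 4]
r8 m[φ2→X13] = [3, 7, 8]
r8 m[φ3→X8] = [0, 7, 0]
r8 m[φ4→X8] = [3, 4, 3]
r8 m[X12→φ0] = [9, 4, 9]
r8 m[X12→φ1] = [1, 1, 1]
r8 m[X8→φ2] = [3, 11, 3]
r8 m[X8→φ3] = [5, 6, 7]
r8 m[X8→φ4] = [2, 9, 4]
r8 m[X10→φ0] = [0, 0, 0]
r8 m[X13→φ1] = [3, 7, 8]
r8 m[X13→φ2] = [2, 1, 1]
fixed point reached at round 8
b[X10] = ⊗ incoming = [5, 10, 13]

b[X10] = [5, 10, 13]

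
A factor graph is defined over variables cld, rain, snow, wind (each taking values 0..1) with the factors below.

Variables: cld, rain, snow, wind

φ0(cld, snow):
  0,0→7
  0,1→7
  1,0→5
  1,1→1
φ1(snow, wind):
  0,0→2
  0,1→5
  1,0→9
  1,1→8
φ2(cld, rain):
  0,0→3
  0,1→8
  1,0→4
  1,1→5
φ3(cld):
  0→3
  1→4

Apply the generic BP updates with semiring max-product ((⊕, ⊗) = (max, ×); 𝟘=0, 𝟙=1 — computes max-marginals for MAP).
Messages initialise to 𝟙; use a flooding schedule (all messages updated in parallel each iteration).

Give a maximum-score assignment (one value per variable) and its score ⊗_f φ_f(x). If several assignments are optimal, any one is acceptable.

assignment: (cld=0, rain=1, snow=1, wind=0); score = 1512

init: all messages = 𝟙 over 2 values
r1 m[φ0→cld] = [7, 5]
r1 m[φ0→snow] = [7, 7]
r1 m[φ1→snow] = [5, 9]
r1 m[φ1→wind] = [9, 8]
r1 m[φ2→cld] = [8, 5]
r1 m[φ2→rain] = [4, 8]
r1 m[φ3→cld] = [3, 4]
r1 m[cld→φ0] = [1, 1]
r1 m[cld→φ2] = [1, 1]
r1 m[cld→φ3] = [1, 1]
r1 m[rain→φ2] = [1, 1]
r1 m[snow→φ0] = [1, 1]
r1 m[snow→φ1] = [1, 1]
r1 m[wind→φ1] = [1, 1]
r2 m[φ0→cld] = [7, 5]
r2 m[φ0→snow] = [7, 7]
r2 m[φ1→snow] = [5, 9]
r2 m[φ1→wind] = [9, 8]
r2 m[φ2→cld] = [8, 5]
r2 m[φ2→rain] = [4, 8]
r2 m[φ3→cld] = [3, 4]
r2 m[cld→φ0] = [24, 20]
r2 m[cld→φ2] = [21, 20]
r2 m[cld→φ3] = [56, 25]
r2 m[rain→φ2] = [1, 1]
r2 m[snow→φ0] = [5, 9]
r2 m[snow→φ1] = [7, 7]
r2 m[wind→φ1] = [1, 1]
r3 m[φ0→cld] = [63, 25]
r3 m[φ0→snow] = [168, 168]
r3 m[φ1→snow] = [5, 9]
r3 m[φ1→wind] = [63, 56]
r3 m[φ2→cld] = [8, 5]
r3 m[φ2→rain] = [80, 168]
r3 m[φ3→cld] = [3, 4]
r3 m[cld→φ0] = [24, 20]
r3 m[cld→φ2] = [21, 20]
r3 m[cld→φ3] = [56, 25]
r3 m[rain→φ2] = [1, 1]
r3 m[snow→φ0] = [5, 9]
r3 m[snow→φ1] = [7, 7]
r3 m[wind→φ1] = [1, 1]
r4 m[φ0→cld] = [63, 25]
r4 m[φ0→snow] = [168, 168]
r4 m[φ1→snow] = [5, 9]
r4 m[φ1→wind] = [63, 56]
r4 m[φ2→cld] = [8, 5]
r4 m[φ2→rain] = [80, 168]
r4 m[φ3→cld] = [3, 4]
r4 m[cld→φ0] = [24, 20]
r4 m[cld→φ2] = [189, 100]
r4 m[cld→φ3] = [504, 125]
r4 m[rain→φ2] = [1, 1]
r4 m[snow→φ0] = [5, 9]
r4 m[snow→φ1] = [168, 168]
r4 m[wind→φ1] = [1, 1]
r5 m[φ0→cld] = [63, 25]
r5 m[φ0→snow] = [168, 168]
r5 m[φ1→snow] = [5, 9]
r5 m[φ1→wind] = [1512, 1344]
r5 m[φ2→cld] = [8, 5]
r5 m[φ2→rain] = [567, 1512]
r5 m[φ3→cld] = [3, 4]
r5 m[cld→φ0] = [24, 20]
r5 m[cld→φ2] = [189, 100]
r5 m[cld→φ3] = [504, 125]
r5 m[rain→φ2] = [1, 1]
r5 m[snow→φ0] = [5, 9]
r5 m[snow→φ1] = [168, 168]
r5 m[wind→φ1] = [1, 1]
r6 m[φ0→cld] = [63, 25]
r6 m[φ0→snow] = [168, 168]
r6 m[φ1→snow] = [5, 9]
r6 m[φ1→wind] = [1512, 1344]
r6 m[φ2→cld] = [8, 5]
r6 m[φ2→rain] = [567, 1512]
r6 m[φ3→cld] = [3, 4]
r6 m[cld→φ0] = [24, 20]
r6 m[cld→φ2] = [189, 100]
r6 m[cld→φ3] = [504, 125]
r6 m[rain→φ2] = [1, 1]
r6 m[snow→φ0] = [5, 9]
r6 m[snow→φ1] = [168, 168]
r6 m[wind→φ1] = [1, 1]
fixed point reached at round 6
traceback from cld: (cld=0, rain=1, snow=1, wind=0), score=1512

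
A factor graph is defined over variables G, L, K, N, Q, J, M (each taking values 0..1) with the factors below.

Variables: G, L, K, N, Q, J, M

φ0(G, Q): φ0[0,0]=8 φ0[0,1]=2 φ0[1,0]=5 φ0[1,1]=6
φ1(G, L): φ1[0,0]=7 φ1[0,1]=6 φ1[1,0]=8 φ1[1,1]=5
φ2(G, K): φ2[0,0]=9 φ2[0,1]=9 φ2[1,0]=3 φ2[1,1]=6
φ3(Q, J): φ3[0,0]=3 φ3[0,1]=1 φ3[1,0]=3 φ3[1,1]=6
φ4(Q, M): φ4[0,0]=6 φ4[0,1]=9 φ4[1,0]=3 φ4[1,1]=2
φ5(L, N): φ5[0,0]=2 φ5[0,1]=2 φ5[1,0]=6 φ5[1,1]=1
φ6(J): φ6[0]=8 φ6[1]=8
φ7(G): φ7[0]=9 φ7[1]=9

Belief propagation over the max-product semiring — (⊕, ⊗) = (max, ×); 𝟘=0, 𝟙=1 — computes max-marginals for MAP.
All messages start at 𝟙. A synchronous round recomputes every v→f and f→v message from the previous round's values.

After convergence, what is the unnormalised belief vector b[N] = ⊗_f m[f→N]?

b[N] = [5038848, 1959552]

init: all messages = 𝟙 over 2 values
r1 m[φ0→G] = [8, 6]
r1 m[φ0→Q] = [8, 6]
r1 m[φ1→G] = [7, 8]
r1 m[φ1→L] = [8, 6]
r1 m[φ2→G] = [9, 6]
r1 m[φ2→K] = [9, 9]
r1 m[φ3→Q] = [3, 6]
r1 m[φ3→J] = [3, 6]
r1 m[φ4→Q] = [9, 3]
r1 m[φ4→M] = [6, 9]
r1 m[φ5→L] = [2, 6]
r1 m[φ5→N] = [6, 2]
r1 m[φ6→J] = [8, 8]
r1 m[φ7→G] = [9, 9]
r1 m[G→φ0] = [1, 1]
r1 m[G→φ1] = [1, 1]
r1 m[G→φ2] = [1, 1]
r1 m[G→φ7] = [1, 1]
r1 m[L→φ1] = [1, 1]
r1 m[L→φ5] = [1, 1]
r1 m[K→φ2] = [1, 1]
r1 m[N→φ5] = [1, 1]
r1 m[Q→φ0] = [1, 1]
r1 m[Q→φ3] = [1, 1]
r1 m[Q→φ4] = [1, 1]
r1 m[J→φ3] = [1, 1]
r1 m[J→φ6] = [1, 1]
r1 m[M→φ4] = [1, 1]
r2 m[φ0→G] = [8, 6]
r2 m[φ0→Q] = [8, 6]
r2 m[φ1→G] = [7, 8]
r2 m[φ1→L] = [8, 6]
r2 m[φ2→G] = [9, 6]
r2 m[φ2→K] = [9, 9]
r2 m[φ3→Q] = [3, 6]
r2 m[φ3→J] = [3, 6]
r2 m[φ4→Q] = [9, 3]
r2 m[φ4→M] = [6, 9]
r2 m[φ5→L] = [2, 6]
r2 m[φ5→N] = [6, 2]
r2 m[φ6→J] = [8, 8]
r2 m[φ7→G] = [9, 9]
r2 m[G→φ0] = [567, 432]
r2 m[G→φ1] = [648, 324]
r2 m[G→φ2] = [504, 432]
r2 m[G→φ7] = [504, 288]
r2 m[L→φ1] = [2, 6]
r2 m[L→φ5] = [8, 6]
r2 m[K→φ2] = [1, 1]
r2 m[N→φ5] = [1, 1]
r2 m[Q→φ0] = [27, 18]
r2 m[Q→φ3] = [72, 18]
r2 m[Q→φ4] = [24, 36]
r2 m[J→φ3] = [8, 8]
r2 m[J→φ6] = [3, 6]
r2 m[M→φ4] = [1, 1]
r3 m[φ0→G] = [216, 135]
r3 m[φ0→Q] = [4536, 2592]
r3 m[φ1→G] = [36, 30]
r3 m[φ1→L] = [4536, 3888]
r3 m[φ2→G] = [9, 6]
r3 m[φ2→K] = [4536, 4536]
r3 m[φ3→Q] = [24, 48]
r3 m[φ3→J] = [216, 108]
r3 m[φ4→Q] = [9, 3]
r3 m[φ4→M] = [144, 216]
r3 m[φ5→L] = [2, 6]
r3 m[φ5→N] = [36, 16]
r3 m[φ6→J] = [8, 8]
r3 m[φ7→G] = [9, 9]
r3 m[G→φ0] = [567, 432]
r3 m[G→φ1] = [648, 324]
r3 m[G→φ2] = [504, 432]
r3 m[G→φ7] = [504, 288]
r3 m[L→φ1] = [2, 6]
r3 m[L→φ5] = [8, 6]
r3 m[K→φ2] = [1, 1]
r3 m[N→φ5] = [1, 1]
r3 m[Q→φ0] = [27, 18]
r3 m[Q→φ3] = [72, 18]
r3 m[Q→φ4] = [24, 36]
r3 m[J→φ3] = [8, 8]
r3 m[J→φ6] = [3, 6]
r3 m[M→φ4] = [1, 1]
r4 m[φ0→G] = [216, 135]
r4 m[φ0→Q] = [4536, 2592]
r4 m[φ1→G] = [36, 30]
r4 m[φ1→L] = [4536, 3888]
r4 m[φ2→G] = [9, 6]
r4 m[φ2→K] = [4536, 4536]
r4 m[φ3→Q] = [24, 48]
r4 m[φ3→J] = [216, 108]
r4 m[φ4→Q] = [9, 3]
r4 m[φ4→M] = [144, 216]
r4 m[φ5→L] = [2, 6]
r4 m[φ5→N] = [36, 16]
r4 m[φ6→J] = [8, 8]
r4 m[φ7→G] = [9, 9]
r4 m[G→φ0] = [2916, 1620]
r4 m[G→φ1] = [17496, 7290]
r4 m[G→φ2] = [69984, 36450]
r4 m[G→φ7] = [69984, 24300]
r4 m[L→φ1] = [2, 6]
r4 m[L→φ5] = [4536, 3888]
r4 m[K→φ2] = [1, 1]
r4 m[N→φ5] = [1, 1]
r4 m[Q→φ0] = [216, 144]
r4 m[Q→φ3] = [40824, 7776]
r4 m[Q→φ4] = [108864, 124416]
r4 m[J→φ3] = [8, 8]
r4 m[J→φ6] = [216, 108]
r4 m[M→φ4] = [1, 1]
r5 m[φ0→G] = [1728, 1080]
r5 m[φ0→Q] = [23328, 9720]
r5 m[φ1→G] = [36, 30]
r5 m[φ1→L] = [122472, 104976]
r5 m[φ2→G] = [9, 6]
r5 m[φ2→K] = [629856, 629856]
r5 m[φ3→Q] = [24, 48]
r5 m[φ3→J] = [122472, 46656]
r5 m[φ4→Q] = [9, 3]
r5 m[φ4→M] = [653184, 979776]
r5 m[φ5→L] = [2, 6]
r5 m[φ5→N] = [23328, 9072]
r5 m[φ6→J] = [8, 8]
r5 m[φ7→G] = [9, 9]
r5 m[G→φ0] = [2916, 1620]
r5 m[G→φ1] = [17496, 7290]
r5 m[G→φ2] = [69984, 36450]
r5 m[G→φ7] = [69984, 24300]
r5 m[L→φ1] = [2, 6]
r5 m[L→φ5] = [4536, 3888]
r5 m[K→φ2] = [1, 1]
r5 m[N→φ5] = [1, 1]
r5 m[Q→φ0] = [216, 144]
r5 m[Q→φ3] = [40824, 7776]
r5 m[Q→φ4] = [108864, 124416]
r5 m[J→φ3] = [8, 8]
r5 m[J→φ6] = [216, 108]
r5 m[M→φ4] = [1, 1]
r6 m[φ0→G] = [1728, 1080]
r6 m[φ0→Q] = [23328, 9720]
r6 m[φ1→G] = [36, 30]
r6 m[φ1→L] = [122472, 104976]
r6 m[φ2→G] = [9, 6]
r6 m[φ2→K] = [629856, 629856]
r6 m[φ3→Q] = [24, 48]
r6 m[φ3→J] = [122472, 46656]
r6 m[φ4→Q] = [9, 3]
r6 m[φ4→M] = [653184, 979776]
r6 m[φ5→L] = [2, 6]
r6 m[φ5→N] = [23328, 9072]
r6 m[φ6→J] = [8, 8]
r6 m[φ7→G] = [9, 9]
r6 m[G→φ0] = [2916, 1620]
r6 m[G→φ1] = [139968, 58320]
r6 m[G→φ2] = [559872, 291600]
r6 m[G→φ7] = [559872, 194400]
r6 m[L→φ1] = [2, 6]
r6 m[L→φ5] = [122472, 104976]
r6 m[K→φ2] = [1, 1]
r6 m[N→φ5] = [1, 1]
r6 m[Q→φ0] = [216, 144]
r6 m[Q→φ3] = [209952, 29160]
r6 m[Q→φ4] = [559872, 466560]
r6 m[J→φ3] = [8, 8]
r6 m[J→φ6] = [122472, 46656]
r6 m[M→φ4] = [1, 1]
r7 m[φ0→G] = [1728, 1080]
r7 m[φ0→Q] = [23328, 9720]
r7 m[φ1→G] = [36, 30]
r7 m[φ1→L] = [979776, 839808]
r7 m[φ2→G] = [9, 6]
r7 m[φ2→K] = [5038848, 5038848]
r7 m[φ3→Q] = [24, 48]
r7 m[φ3→J] = [629856, 209952]
r7 m[φ4→Q] = [9, 3]
r7 m[φ4→M] = [3359232, 5038848]
r7 m[φ5→L] = [2, 6]
r7 m[φ5→N] = [629856, 244944]
r7 m[φ6→J] = [8, 8]
r7 m[φ7→G] = [9, 9]
r7 m[G→φ0] = [2916, 1620]
r7 m[G→φ1] = [139968, 58320]
r7 m[G→φ2] = [559872, 291600]
r7 m[G→φ7] = [559872, 194400]
r7 m[L→φ1] = [2, 6]
r7 m[L→φ5] = [122472, 104976]
r7 m[K→φ2] = [1, 1]
r7 m[N→φ5] = [1, 1]
r7 m[Q→φ0] = [216, 144]
r7 m[Q→φ3] = [209952, 29160]
r7 m[Q→φ4] = [559872, 466560]
r7 m[J→φ3] = [8, 8]
r7 m[J→φ6] = [122472, 46656]
r7 m[M→φ4] = [1, 1]
r8 m[φ0→G] = [1728, 1080]
r8 m[φ0→Q] = [23328, 9720]
r8 m[φ1→G] = [36, 30]
r8 m[φ1→L] = [979776, 839808]
r8 m[φ2→G] = [9, 6]
r8 m[φ2→K] = [5038848, 5038848]
r8 m[φ3→Q] = [24, 48]
r8 m[φ3→J] = [629856, 209952]
r8 m[φ4→Q] = [9, 3]
r8 m[φ4→M] = [3359232, 5038848]
r8 m[φ5→L] = [2, 6]
r8 m[φ5→N] = [629856, 244944]
r8 m[φ6→J] = [8, 8]
r8 m[φ7→G] = [9, 9]
r8 m[G→φ0] = [2916, 1620]
r8 m[G→φ1] = [139968, 58320]
r8 m[G→φ2] = [559872, 291600]
r8 m[G→φ7] = [559872, 194400]
r8 m[L→φ1] = [2, 6]
r8 m[L→φ5] = [979776, 839808]
r8 m[K→φ2] = [1, 1]
r8 m[N→φ5] = [1, 1]
r8 m[Q→φ0] = [216, 144]
r8 m[Q→φ3] = [209952, 29160]
r8 m[Q→φ4] = [559872, 466560]
r8 m[J→φ3] = [8, 8]
r8 m[J→φ6] = [629856, 209952]
r8 m[M→φ4] = [1, 1]
r9 m[φ0→G] = [1728, 1080]
r9 m[φ0→Q] = [23328, 9720]
r9 m[φ1→G] = [36, 30]
r9 m[φ1→L] = [979776, 839808]
r9 m[φ2→G] = [9, 6]
r9 m[φ2→K] = [5038848, 5038848]
r9 m[φ3→Q] = [24, 48]
r9 m[φ3→J] = [629856, 209952]
r9 m[φ4→Q] = [9, 3]
r9 m[φ4→M] = [3359232, 5038848]
r9 m[φ5→L] = [2, 6]
r9 m[φ5→N] = [5038848, 1959552]
r9 m[φ6→J] = [8, 8]
r9 m[φ7→G] = [9, 9]
r9 m[G→φ0] = [2916, 1620]
r9 m[G→φ1] = [139968, 58320]
r9 m[G→φ2] = [559872, 291600]
r9 m[G→φ7] = [559872, 194400]
r9 m[L→φ1] = [2, 6]
r9 m[L→φ5] = [979776, 839808]
r9 m[K→φ2] = [1, 1]
r9 m[N→φ5] = [1, 1]
r9 m[Q→φ0] = [216, 144]
r9 m[Q→φ3] = [209952, 29160]
r9 m[Q→φ4] = [559872, 466560]
r9 m[J→φ3] = [8, 8]
r9 m[J→φ6] = [629856, 209952]
r9 m[M→φ4] = [1, 1]
r10 m[φ0→G] = [1728, 1080]
r10 m[φ0→Q] = [23328, 9720]
r10 m[φ1→G] = [36, 30]
r10 m[φ1→L] = [979776, 839808]
r10 m[φ2→G] = [9, 6]
r10 m[φ2→K] = [5038848, 5038848]
r10 m[φ3→Q] = [24, 48]
r10 m[φ3→J] = [629856, 209952]
r10 m[φ4→Q] = [9, 3]
r10 m[φ4→M] = [3359232, 5038848]
r10 m[φ5→L] = [2, 6]
r10 m[φ5→N] = [5038848, 1959552]
r10 m[φ6→J] = [8, 8]
r10 m[φ7→G] = [9, 9]
r10 m[G→φ0] = [2916, 1620]
r10 m[G→φ1] = [139968, 58320]
r10 m[G→φ2] = [559872, 291600]
r10 m[G→φ7] = [559872, 194400]
r10 m[L→φ1] = [2, 6]
r10 m[L→φ5] = [979776, 839808]
r10 m[K→φ2] = [1, 1]
r10 m[N→φ5] = [1, 1]
r10 m[Q→φ0] = [216, 144]
r10 m[Q→φ3] = [209952, 29160]
r10 m[Q→φ4] = [559872, 466560]
r10 m[J→φ3] = [8, 8]
r10 m[J→φ6] = [629856, 209952]
r10 m[M→φ4] = [1, 1]
fixed point reached at round 10
b[N] = ⊗ incoming = [5038848, 1959552]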